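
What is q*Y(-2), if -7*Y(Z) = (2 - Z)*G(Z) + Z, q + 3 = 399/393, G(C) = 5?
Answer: 4680/917 ≈ 5.1036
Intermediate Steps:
q = -260/131 (q = -3 + 399/393 = -3 + 399*(1/393) = -3 + 133/131 = -260/131 ≈ -1.9847)
Y(Z) = -10/7 + 4*Z/7 (Y(Z) = -((2 - Z)*5 + Z)/7 = -((10 - 5*Z) + Z)/7 = -(10 - 4*Z)/7 = -10/7 + 4*Z/7)
q*Y(-2) = -260*(-10/7 + (4/7)*(-2))/131 = -260*(-10/7 - 8/7)/131 = -260/131*(-18/7) = 4680/917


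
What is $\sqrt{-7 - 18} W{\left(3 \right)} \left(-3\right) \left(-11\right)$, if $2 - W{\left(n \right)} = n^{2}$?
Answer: $- 1155 i \approx - 1155.0 i$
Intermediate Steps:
$W{\left(n \right)} = 2 - n^{2}$
$\sqrt{-7 - 18} W{\left(3 \right)} \left(-3\right) \left(-11\right) = \sqrt{-7 - 18} \left(2 - 3^{2}\right) \left(-3\right) \left(-11\right) = \sqrt{-25} \left(2 - 9\right) \left(-3\right) \left(-11\right) = 5 i \left(2 - 9\right) \left(-3\right) \left(-11\right) = 5 i \left(\left(-7\right) \left(-3\right)\right) \left(-11\right) = 5 i 21 \left(-11\right) = 105 i \left(-11\right) = - 1155 i$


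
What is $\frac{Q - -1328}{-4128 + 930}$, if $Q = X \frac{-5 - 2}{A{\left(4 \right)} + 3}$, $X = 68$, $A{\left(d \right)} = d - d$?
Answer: $- \frac{1754}{4797} \approx -0.36565$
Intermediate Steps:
$A{\left(d \right)} = 0$
$Q = - \frac{476}{3}$ ($Q = 68 \frac{-5 - 2}{0 + 3} = 68 \left(- \frac{7}{3}\right) = - \frac{476}{3} \approx -158.67$)
$\frac{Q - -1328}{-4128 + 930} = \frac{- \frac{476}{3} - -1328}{-4128 + 930} = \frac{- \frac{476}{3} + 1328}{-3198} = \frac{3508}{3} \left(- \frac{1}{3198}\right) = - \frac{1754}{4797}$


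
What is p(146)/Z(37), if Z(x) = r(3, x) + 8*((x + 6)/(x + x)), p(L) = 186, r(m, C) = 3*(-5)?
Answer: -6882/383 ≈ -17.969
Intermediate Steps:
r(m, C) = -15
Z(x) = -15 + 4*(6 + x)/x (Z(x) = -15 + 8*((x + 6)/(x + x)) = -15 + 8*((6 + x)/((2*x))) = -15 + 8*((6 + x)*(1/(2*x))) = -15 + 8*((6 + x)/(2*x)) = -15 + 4*(6 + x)/x)
p(146)/Z(37) = 186/(-11 + 24/37) = 186/(-383/37) = 186*(-37/383) = -6882/383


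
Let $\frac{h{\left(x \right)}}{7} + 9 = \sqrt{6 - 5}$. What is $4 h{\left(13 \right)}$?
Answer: $-224$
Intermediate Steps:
$h{\left(x \right)} = -56$ ($h{\left(x \right)} = -63 + 7 \sqrt{6 - 5} = -63 + 7 \sqrt{1} = -63 + 7 \cdot 1 = -63 + 7 = -56$)
$4 h{\left(13 \right)} = 4 \left(-56\right) = -224$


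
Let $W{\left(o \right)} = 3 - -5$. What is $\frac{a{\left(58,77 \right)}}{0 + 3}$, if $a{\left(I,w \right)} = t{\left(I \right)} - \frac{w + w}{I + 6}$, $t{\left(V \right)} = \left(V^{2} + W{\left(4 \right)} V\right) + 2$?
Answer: $\frac{122483}{96} \approx 1275.9$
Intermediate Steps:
$W{\left(o \right)} = 8$ ($W{\left(o \right)} = 3 + 5 = 8$)
$t{\left(V \right)} = 2 + V^{2} + 8 V$ ($t{\left(V \right)} = \left(V^{2} + 8 V\right) + 2 = 2 + V^{2} + 8 V$)
$a{\left(I,w \right)} = 2 + I^{2} + 8 I - \frac{2 w}{6 + I}$ ($a{\left(I,w \right)} = \left(2 + I^{2} + 8 I\right) - \frac{w + w}{I + 6} = \left(2 + I^{2} + 8 I\right) - \frac{2 w}{6 + I} = 2 + I^{2} + 8 I - \frac{2 w}{6 + I}$)
$\frac{a{\left(58,77 \right)}}{0 + 3} = \frac{\frac{1}{6 + 58} \left(12 + 58^{3} - 154 + 14 \cdot 58^{2} + 50 \cdot 58\right)}{0 + 3} = \frac{\frac{1}{64} \left(12 + 195112 - 154 + 14 \cdot 3364 + 2900\right)}{3} = \frac{\frac{1}{64} \left(12 + 195112 - 154 + 47096 + 2900\right)}{3} = \frac{\frac{1}{64} \cdot 244966}{3} = \frac{1}{3} \cdot \frac{122483}{32} = \frac{122483}{96}$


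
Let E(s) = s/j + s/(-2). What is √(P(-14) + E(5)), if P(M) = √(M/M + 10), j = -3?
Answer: √(-150 + 36*√11)/6 ≈ 0.92198*I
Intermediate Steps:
E(s) = -5*s/6 (E(s) = s/(-3) + s/(-2) = s*(-⅓) + s*(-½) = -s/3 - s/2 = -5*s/6)
P(M) = √11 (P(M) = √(1 + 10) = √11)
√(P(-14) + E(5)) = √(√11 - ⅚*5) = √(√11 - 25/6) = √(-25/6 + √11)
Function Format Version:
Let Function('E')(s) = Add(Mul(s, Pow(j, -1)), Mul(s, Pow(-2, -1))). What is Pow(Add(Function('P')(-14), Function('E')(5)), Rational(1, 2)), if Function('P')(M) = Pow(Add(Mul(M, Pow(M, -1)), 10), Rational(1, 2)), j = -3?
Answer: Mul(Rational(1, 6), Pow(Add(-150, Mul(36, Pow(11, Rational(1, 2)))), Rational(1, 2))) ≈ Mul(0.92198, I)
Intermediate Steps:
Function('E')(s) = Mul(Rational(-5, 6), s) (Function('E')(s) = Add(Mul(s, Pow(-3, -1)), Mul(s, Pow(-2, -1))) = Add(Mul(s, Rational(-1, 3)), Mul(s, Rational(-1, 2))) = Add(Mul(Rational(-1, 3), s), Mul(Rational(-1, 2), s)) = Mul(Rational(-5, 6), s))
Function('P')(M) = Pow(11, Rational(1, 2)) (Function('P')(M) = Pow(Add(1, 10), Rational(1, 2)) = Pow(11, Rational(1, 2)))
Pow(Add(Function('P')(-14), Function('E')(5)), Rational(1, 2)) = Pow(Add(Pow(11, Rational(1, 2)), Mul(Rational(-5, 6), 5)), Rational(1, 2)) = Pow(Add(Pow(11, Rational(1, 2)), Rational(-25, 6)), Rational(1, 2)) = Pow(Add(Rational(-25, 6), Pow(11, Rational(1, 2))), Rational(1, 2))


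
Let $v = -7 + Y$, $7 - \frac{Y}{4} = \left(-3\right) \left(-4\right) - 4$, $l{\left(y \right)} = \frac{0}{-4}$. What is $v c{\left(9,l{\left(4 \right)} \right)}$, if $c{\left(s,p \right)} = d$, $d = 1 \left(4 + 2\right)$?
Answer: $-66$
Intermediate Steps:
$l{\left(y \right)} = 0$ ($l{\left(y \right)} = 0 \left(- \frac{1}{4}\right) = 0$)
$Y = -4$ ($Y = 28 - 4 \left(\left(-3\right) \left(-4\right) - 4\right) = 28 - 4 \left(12 - 4\right) = 28 - 32 = -4$)
$d = 6$ ($d = 1 \cdot 6 = 6$)
$c{\left(s,p \right)} = 6$
$v = -11$ ($v = -7 - 4 = -11$)
$v c{\left(9,l{\left(4 \right)} \right)} = \left(-11\right) 6 = -66$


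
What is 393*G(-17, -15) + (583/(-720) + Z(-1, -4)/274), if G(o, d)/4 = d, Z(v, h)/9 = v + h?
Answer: -2326027271/98640 ≈ -23581.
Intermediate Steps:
Z(v, h) = 9*h + 9*v (Z(v, h) = 9*(v + h) = 9*(h + v) = 9*h + 9*v)
G(o, d) = 4*d
393*G(-17, -15) + (583/(-720) + Z(-1, -4)/274) = 393*(4*(-15)) + (583/(-720) + (9*(-4) + 9*(-1))/274) = 393*(-60) + (583*(-1/720) + (-36 - 9)*(1/274)) = -23580 + (-583/720 - 45*1/274) = -23580 + (-583/720 - 45/274) = -23580 - 96071/98640 = -2326027271/98640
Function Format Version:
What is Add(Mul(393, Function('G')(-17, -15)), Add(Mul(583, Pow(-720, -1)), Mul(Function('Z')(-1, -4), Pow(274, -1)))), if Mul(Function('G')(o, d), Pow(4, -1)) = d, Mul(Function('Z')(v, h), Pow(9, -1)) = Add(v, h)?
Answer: Rational(-2326027271, 98640) ≈ -23581.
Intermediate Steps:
Function('Z')(v, h) = Add(Mul(9, h), Mul(9, v)) (Function('Z')(v, h) = Mul(9, Add(v, h)) = Mul(9, Add(h, v)) = Add(Mul(9, h), Mul(9, v)))
Function('G')(o, d) = Mul(4, d)
Add(Mul(393, Function('G')(-17, -15)), Add(Mul(583, Pow(-720, -1)), Mul(Function('Z')(-1, -4), Pow(274, -1)))) = Add(Mul(393, Mul(4, -15)), Add(Mul(583, Pow(-720, -1)), Mul(Add(Mul(9, -4), Mul(9, -1)), Pow(274, -1)))) = Add(Mul(393, -60), Add(Mul(583, Rational(-1, 720)), Mul(Add(-36, -9), Rational(1, 274)))) = Add(-23580, Add(Rational(-583, 720), Mul(-45, Rational(1, 274)))) = Add(-23580, Add(Rational(-583, 720), Rational(-45, 274))) = Add(-23580, Rational(-96071, 98640)) = Rational(-2326027271, 98640)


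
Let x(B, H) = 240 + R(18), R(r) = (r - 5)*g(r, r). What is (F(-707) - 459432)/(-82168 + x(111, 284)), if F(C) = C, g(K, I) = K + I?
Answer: 460139/81460 ≈ 5.6487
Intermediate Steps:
g(K, I) = I + K
R(r) = 2*r*(-5 + r) (R(r) = (r - 5)*(r + r) = (-5 + r)*(2*r) = 2*r*(-5 + r))
x(B, H) = 708 (x(B, H) = 240 + 2*18*(-5 + 18) = 240 + 2*18*13 = 240 + 468 = 708)
(F(-707) - 459432)/(-82168 + x(111, 284)) = (-707 - 459432)/(-82168 + 708) = -460139/(-81460) = -460139*(-1/81460) = 460139/81460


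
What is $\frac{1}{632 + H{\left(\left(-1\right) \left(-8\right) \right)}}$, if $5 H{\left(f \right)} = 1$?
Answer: $\frac{5}{3161} \approx 0.0015818$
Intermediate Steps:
$H{\left(f \right)} = \frac{1}{5}$ ($H{\left(f \right)} = \frac{1}{5} \cdot 1 = \frac{1}{5}$)
$\frac{1}{632 + H{\left(\left(-1\right) \left(-8\right) \right)}} = \frac{1}{632 + \frac{1}{5}} = \frac{1}{\frac{3161}{5}} = \frac{5}{3161}$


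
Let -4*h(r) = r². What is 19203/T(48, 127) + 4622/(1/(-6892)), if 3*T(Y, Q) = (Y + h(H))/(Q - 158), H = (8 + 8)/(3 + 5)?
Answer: -1498962607/47 ≈ -3.1893e+7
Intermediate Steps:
H = 2 (H = 16/8 = 16*(⅛) = 2)
h(r) = -r²/4
T(Y, Q) = (-1 + Y)/(3*(-158 + Q)) (T(Y, Q) = ((Y - ¼*2²)/(Q - 158))/3 = ((Y - ¼*4)/(-158 + Q))/3 = ((Y - 1)/(-158 + Q))/3 = ((-1 + Y)/(-158 + Q))/3 = (-1 + Y)/(3*(-158 + Q)))
19203/T(48, 127) + 4622/(1/(-6892)) = 19203/(((-1 + 48)/(3*(-158 + 127)))) + 4622/(1/(-6892)) = 19203/(((⅓)*47/(-31))) + 4622/(-1/6892) = 19203/(((⅓)*(-1/31)*47)) + 4622*(-6892) = 19203/(-47/93) - 31854824 = 19203*(-93/47) - 31854824 = -1785879/47 - 31854824 = -1498962607/47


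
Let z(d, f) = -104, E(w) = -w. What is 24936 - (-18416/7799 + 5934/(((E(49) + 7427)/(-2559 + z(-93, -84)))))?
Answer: 779110241599/28770511 ≈ 27080.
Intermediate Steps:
24936 - (-18416/7799 + 5934/(((E(49) + 7427)/(-2559 + z(-93, -84))))) = 24936 - (-18416/7799 + 5934/(((-1*49 + 7427)/(-2559 - 104)))) = 24936 - (-18416*1/7799 + 5934/(((-49 + 7427)/(-2663)))) = 24936 - (-18416/7799 + 5934/((7378*(-1/2663)))) = 24936 - (-18416/7799 + 5934/(-7378/2663)) = 24936 - (-18416/7799 + 5934*(-2663/7378)) = 24936 - (-18416/7799 - 7901121/3689) = 24936 - 1*(-61688779303/28770511) = 24936 + 61688779303/28770511 = 779110241599/28770511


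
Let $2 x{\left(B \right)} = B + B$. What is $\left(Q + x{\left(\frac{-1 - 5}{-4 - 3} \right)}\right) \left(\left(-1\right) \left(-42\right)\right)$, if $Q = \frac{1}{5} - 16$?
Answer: $- \frac{3138}{5} \approx -627.6$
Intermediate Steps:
$Q = - \frac{79}{5}$ ($Q = \frac{1}{5} - 16 = - \frac{79}{5} \approx -15.8$)
$x{\left(B \right)} = B$ ($x{\left(B \right)} = \frac{B + B}{2} = \frac{2 B}{2} = B$)
$\left(Q + x{\left(\frac{-1 - 5}{-4 - 3} \right)}\right) \left(\left(-1\right) \left(-42\right)\right) = \left(- \frac{79}{5} + \frac{-1 - 5}{-4 - 3}\right) \left(\left(-1\right) \left(-42\right)\right) = \left(- \frac{79}{5} - \frac{6}{-7}\right) 42 = \left(- \frac{79}{5} - - \frac{6}{7}\right) 42 = \left(- \frac{79}{5} + \frac{6}{7}\right) 42 = \left(- \frac{523}{35}\right) 42 = - \frac{3138}{5}$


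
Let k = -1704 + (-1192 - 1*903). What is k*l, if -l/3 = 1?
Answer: 11397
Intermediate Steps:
k = -3799 (k = -1704 + (-1192 - 903) = -1704 - 2095 = -3799)
l = -3 (l = -3*1 = -3)
k*l = -3799*(-3) = 11397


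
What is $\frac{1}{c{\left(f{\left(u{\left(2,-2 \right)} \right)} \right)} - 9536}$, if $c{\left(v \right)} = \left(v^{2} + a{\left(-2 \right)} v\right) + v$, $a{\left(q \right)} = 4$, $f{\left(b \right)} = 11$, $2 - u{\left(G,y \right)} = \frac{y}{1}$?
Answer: $- \frac{1}{9360} \approx -0.00010684$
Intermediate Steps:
$u{\left(G,y \right)} = 2 - y$ ($u{\left(G,y \right)} = 2 - \frac{y}{1} = 2 - y 1 = 2 - y$)
$c{\left(v \right)} = v^{2} + 5 v$ ($c{\left(v \right)} = \left(v^{2} + 4 v\right) + v = v^{2} + 5 v$)
$\frac{1}{c{\left(f{\left(u{\left(2,-2 \right)} \right)} \right)} - 9536} = \frac{1}{11 \left(5 + 11\right) - 9536} = \frac{1}{11 \cdot 16 - 9536} = \frac{1}{176 - 9536} = \frac{1}{-9360} = - \frac{1}{9360}$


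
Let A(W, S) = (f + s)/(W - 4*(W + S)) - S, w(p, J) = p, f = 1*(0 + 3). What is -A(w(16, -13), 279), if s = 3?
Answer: 54127/194 ≈ 279.00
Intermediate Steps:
f = 3 (f = 1*3 = 3)
A(W, S) = -S + 6/(-4*S - 3*W) (A(W, S) = (3 + 3)/(W - 4*(W + S)) - S = 6/(W - 4*(S + W)) - S = 6/(W + (-4*S - 4*W)) - S = 6/(-4*S - 3*W) - S = -S + 6/(-4*S - 3*W))
-A(w(16, -13), 279) = -(-6 - 4*279² - 3*279*16)/(3*16 + 4*279) = -(-6 - 4*77841 - 13392)/(48 + 1116) = -(-6 - 311364 - 13392)/1164 = -(-324762)/1164 = -1*(-54127/194) = 54127/194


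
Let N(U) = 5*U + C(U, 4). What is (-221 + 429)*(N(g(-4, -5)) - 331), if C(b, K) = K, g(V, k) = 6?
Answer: -61776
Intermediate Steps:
N(U) = 4 + 5*U (N(U) = 5*U + 4 = 4 + 5*U)
(-221 + 429)*(N(g(-4, -5)) - 331) = (-221 + 429)*((4 + 5*6) - 331) = 208*((4 + 30) - 331) = 208*(34 - 331) = 208*(-297) = -61776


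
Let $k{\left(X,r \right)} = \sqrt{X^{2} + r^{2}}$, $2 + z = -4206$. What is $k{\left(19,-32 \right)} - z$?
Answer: $4208 + \sqrt{1385} \approx 4245.2$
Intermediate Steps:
$z = -4208$ ($z = -2 - 4206 = -4208$)
$k{\left(19,-32 \right)} - z = \sqrt{19^{2} + \left(-32\right)^{2}} - -4208 = \sqrt{361 + 1024} + 4208 = \sqrt{1385} + 4208 = 4208 + \sqrt{1385}$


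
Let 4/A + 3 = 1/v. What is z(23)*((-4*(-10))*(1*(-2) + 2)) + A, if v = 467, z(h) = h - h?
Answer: -467/350 ≈ -1.3343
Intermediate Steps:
z(h) = 0
A = -467/350 (A = 4/(-3 + 1/467) = 4/(-1400/467) = 4*(-467/1400) = -467/350 ≈ -1.3343)
z(23)*((-4*(-10))*(1*(-2) + 2)) + A = 0*((-4*(-10))*(1*(-2) + 2)) - 467/350 = 0*(40*(-2 + 2)) - 467/350 = 0*(40*0) - 467/350 = 0*0 - 467/350 = 0 - 467/350 = -467/350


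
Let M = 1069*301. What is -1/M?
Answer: -1/321769 ≈ -3.1078e-6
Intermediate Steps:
M = 321769
-1/M = -1/321769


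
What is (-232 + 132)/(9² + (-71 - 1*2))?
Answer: -25/2 ≈ -12.500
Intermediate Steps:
(-232 + 132)/(9² + (-71 - 1*2)) = -100/(81 + (-71 - 2)) = -100/(81 - 73) = -100/8 = -100*⅛ = -25/2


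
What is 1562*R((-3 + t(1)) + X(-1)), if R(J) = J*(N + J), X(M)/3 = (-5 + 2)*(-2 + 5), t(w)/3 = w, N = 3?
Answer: 1012176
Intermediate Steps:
t(w) = 3*w
X(M) = -27 (X(M) = 3*((-5 + 2)*(-2 + 5)) = 3*(-3*3) = 3*(-9) = -27)
R(J) = J*(3 + J)
1562*R((-3 + t(1)) + X(-1)) = 1562*(((-3 + 3*1) - 27)*(3 + ((-3 + 3*1) - 27))) = 1562*(((-3 + 3) - 27)*(3 + ((-3 + 3) - 27))) = 1562*((0 - 27)*(3 + (0 - 27))) = 1562*(-27*(3 - 27)) = 1562*(-27*(-24)) = 1562*648 = 1012176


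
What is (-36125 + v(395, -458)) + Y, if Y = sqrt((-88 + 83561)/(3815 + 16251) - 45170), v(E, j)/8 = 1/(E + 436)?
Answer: -30019867/831 + I*sqrt(18185770591302)/20066 ≈ -36125.0 + 212.52*I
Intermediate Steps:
v(E, j) = 8/(436 + E) (v(E, j) = 8/(E + 436) = 8/(436 + E))
Y = I*sqrt(18185770591302)/20066 (Y = sqrt(83473/20066 - 45170) = sqrt(-906297747/20066) = I*sqrt(18185770591302)/20066 ≈ 212.52*I)
(-36125 + v(395, -458)) + Y = (-36125 + 8/(436 + 395)) + I*sqrt(18185770591302)/20066 = (-36125 + 8/831) + I*sqrt(18185770591302)/20066 = -30019867/831 + I*sqrt(18185770591302)/20066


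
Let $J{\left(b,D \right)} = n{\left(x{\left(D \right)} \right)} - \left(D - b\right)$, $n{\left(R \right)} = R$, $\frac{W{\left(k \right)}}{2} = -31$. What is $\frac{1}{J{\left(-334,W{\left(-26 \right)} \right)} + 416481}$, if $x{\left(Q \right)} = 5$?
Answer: $\frac{1}{416214} \approx 2.4026 \cdot 10^{-6}$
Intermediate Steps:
$W{\left(k \right)} = -62$ ($W{\left(k \right)} = 2 \left(-31\right) = -62$)
$J{\left(b,D \right)} = 5 + b - D$ ($J{\left(b,D \right)} = 5 - \left(D - b\right) = 5 + b - D$)
$\frac{1}{J{\left(-334,W{\left(-26 \right)} \right)} + 416481} = \frac{1}{\left(5 - 334 - -62\right) + 416481} = \frac{1}{\left(5 - 334 + 62\right) + 416481} = \frac{1}{-267 + 416481} = \frac{1}{416214}$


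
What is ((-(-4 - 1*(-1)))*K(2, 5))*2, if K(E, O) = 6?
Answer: 36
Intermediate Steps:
((-(-4 - 1*(-1)))*K(2, 5))*2 = (-(-4 - 1*(-1))*6)*2 = (-(-4 + 1)*6)*2 = (-1*(-3)*6)*2 = (3*6)*2 = 18*2 = 36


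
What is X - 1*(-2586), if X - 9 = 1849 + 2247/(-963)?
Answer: 13325/3 ≈ 4441.7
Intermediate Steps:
X = 5567/3 (X = 9 + (1849 + 2247/(-963)) = 9 + (1849 + 2247*(-1/963)) = 9 + (1849 - 7/3) = 9 + 5540/3 = 5567/3 ≈ 1855.7)
X - 1*(-2586) = 5567/3 - 1*(-2586) = 5567/3 + 2586 = 13325/3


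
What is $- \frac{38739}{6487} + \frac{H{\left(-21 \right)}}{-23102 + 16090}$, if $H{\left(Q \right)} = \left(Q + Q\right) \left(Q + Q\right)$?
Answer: $- \frac{70770234}{11371711} \approx -6.2234$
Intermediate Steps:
$H{\left(Q \right)} = 4 Q^{2}$ ($H{\left(Q \right)} = 2 Q 2 Q = 4 Q^{2}$)
$- \frac{38739}{6487} + \frac{H{\left(-21 \right)}}{-23102 + 16090} = - \frac{38739}{6487} + \frac{4 \left(-21\right)^{2}}{-23102 + 16090} = \left(-38739\right) \frac{1}{6487} + \frac{4 \cdot 441}{-7012} = - \frac{38739}{6487} + 1764 \left(- \frac{1}{7012}\right) = - \frac{38739}{6487} - \frac{441}{1753} = - \frac{70770234}{11371711}$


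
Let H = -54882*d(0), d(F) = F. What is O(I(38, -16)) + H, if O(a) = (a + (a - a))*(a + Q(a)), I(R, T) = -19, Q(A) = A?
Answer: 722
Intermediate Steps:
H = 0 (H = -54882*0 = 0)
O(a) = 2*a² (O(a) = (a + (a - a))*(a + a) = (a + 0)*(2*a) = a*(2*a) = 2*a²)
O(I(38, -16)) + H = 2*(-19)² + 0 = 2*361 + 0 = 722 + 0 = 722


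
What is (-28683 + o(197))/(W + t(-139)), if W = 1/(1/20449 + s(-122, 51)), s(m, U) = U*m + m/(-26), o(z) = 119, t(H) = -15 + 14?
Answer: 3631561948336/127158173 ≈ 28559.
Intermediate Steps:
t(H) = -1
s(m, U) = -m/26 + U*m (s(m, U) = U*m + m*(-1/26) = U*m - m/26 = -m/26 + U*m)
W = -20449/127137724 (W = 1/(1/20449 - 122*(-1/26 + 51)) = 1/(1/20449 - 122*1325/26) = 1/(1/20449 - 80825/13) = 1/(-127137724/20449) = -20449/127137724 ≈ -0.00016084)
(-28683 + o(197))/(W + t(-139)) = (-28683 + 119)/(-20449/127137724 - 1) = -28564/(-127158173/127137724) = -28564*(-127137724/127158173) = 3631561948336/127158173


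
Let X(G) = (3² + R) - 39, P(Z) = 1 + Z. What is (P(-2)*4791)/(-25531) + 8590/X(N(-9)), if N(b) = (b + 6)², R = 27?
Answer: -219296917/76593 ≈ -2863.1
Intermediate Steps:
N(b) = (6 + b)²
X(G) = -3 (X(G) = (3² + 27) - 39 = (9 + 27) - 39 = 36 - 39 = -3)
(P(-2)*4791)/(-25531) + 8590/X(N(-9)) = ((1 - 2)*4791)/(-25531) + 8590/(-3) = -1*4791*(-1/25531) + 8590*(-⅓) = -4791*(-1/25531) - 8590/3 = 4791/25531 - 8590/3 = -219296917/76593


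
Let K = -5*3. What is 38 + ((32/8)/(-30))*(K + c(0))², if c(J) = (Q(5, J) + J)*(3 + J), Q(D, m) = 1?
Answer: 94/5 ≈ 18.800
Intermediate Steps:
K = -15
c(J) = (1 + J)*(3 + J)
38 + ((32/8)/(-30))*(K + c(0))² = 38 + ((32/8)/(-30))*(-15 + (3 + 0² + 4*0))² = 38 + ((32*(⅛))*(-1/30))*(-15 + (3 + 0 + 0))² = 38 + (4*(-1/30))*(-15 + 3)² = 38 - 2/15*(-12)² = 38 - 2/15*144 = 38 - 96/5 = 94/5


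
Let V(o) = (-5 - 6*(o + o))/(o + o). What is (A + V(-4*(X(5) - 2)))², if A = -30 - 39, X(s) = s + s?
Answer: 22992025/4096 ≈ 5613.3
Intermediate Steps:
X(s) = 2*s
V(o) = (-5 - 12*o)/(2*o) (V(o) = (-5 - 12*o)/((2*o)) = (-5 - 12*o)*(1/(2*o)) = (-5 - 12*o)/(2*o))
A = -69
(A + V(-4*(X(5) - 2)))² = (-69 + (-6 - 5*(-1/(4*(2*5 - 2)))/2))² = (-69 + (-6 - 5*(-1/(4*(10 - 2)))/2))² = (-69 + (-6 - 5/(2*((-4*8)))))² = (-69 + (-6 - 5/2/(-32)))² = (-69 + (-6 - 5/2*(-1/32)))² = (-69 + (-6 + 5/64))² = (-69 - 379/64)² = (-4795/64)² = 22992025/4096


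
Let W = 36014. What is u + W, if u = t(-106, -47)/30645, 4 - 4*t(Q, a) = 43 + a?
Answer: 1103649032/30645 ≈ 36014.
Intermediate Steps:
t(Q, a) = -39/4 - a/4 (t(Q, a) = 1 - (43 + a)/4 = 1 + (-43/4 - a/4) = -39/4 - a/4)
u = 2/30645 (u = (-39/4 - ¼*(-47))/30645 = (-39/4 + 47/4)*(1/30645) = 2*(1/30645) = 2/30645 ≈ 6.5263e-5)
u + W = 2/30645 + 36014 = 1103649032/30645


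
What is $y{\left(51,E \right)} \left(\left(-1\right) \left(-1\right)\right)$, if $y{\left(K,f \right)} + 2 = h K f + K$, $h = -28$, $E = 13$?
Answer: $-18515$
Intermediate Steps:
$y{\left(K,f \right)} = -2 + K - 28 K f$ ($y{\left(K,f \right)} = -2 + \left(- 28 K f + K\right) = -2 - \left(- K + 28 K f\right) = -2 + K - 28 K f$)
$y{\left(51,E \right)} \left(\left(-1\right) \left(-1\right)\right) = \left(-2 + 51 - 1428 \cdot 13\right) \left(\left(-1\right) \left(-1\right)\right) = \left(-2 + 51 - 18564\right) 1 = \left(-18515\right) 1 = -18515$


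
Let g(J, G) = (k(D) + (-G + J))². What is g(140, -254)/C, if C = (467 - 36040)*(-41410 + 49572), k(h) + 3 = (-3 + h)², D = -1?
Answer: -15059/26395166 ≈ -0.00057052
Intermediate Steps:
k(h) = -3 + (-3 + h)²
g(J, G) = (13 + J - G)² (g(J, G) = ((-3 + (-3 - 1)²) + (-G + J))² = ((-3 + (-4)²) + (J - G))² = ((-3 + 16) + (J - G))² = (13 + (J - G))² = (13 + J - G)²)
C = -290346826 (C = -35573*8162 = -290346826)
g(140, -254)/C = (-13 - 254 - 1*140)²/(-290346826) = (-13 - 254 - 140)²*(-1/290346826) = (-407)²*(-1/290346826) = 165649*(-1/290346826) = -15059/26395166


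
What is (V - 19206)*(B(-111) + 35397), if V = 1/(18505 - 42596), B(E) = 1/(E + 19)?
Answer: -1506766316015681/2216372 ≈ -6.7983e+8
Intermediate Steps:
B(E) = 1/(19 + E)
V = -1/24091 (V = 1/(-24091) = -1/24091 ≈ -4.1509e-5)
(V - 19206)*(B(-111) + 35397) = (-1/24091 - 19206)*(1/(19 - 111) + 35397) = -462691747*(1/(-92) + 35397)/24091 = -462691747*(-1/92 + 35397)/24091 = -462691747/24091*3256523/92 = -1506766316015681/2216372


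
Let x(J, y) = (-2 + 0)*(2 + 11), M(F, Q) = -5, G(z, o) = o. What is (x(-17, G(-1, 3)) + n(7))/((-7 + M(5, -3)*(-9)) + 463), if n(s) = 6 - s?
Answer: -9/167 ≈ -0.053892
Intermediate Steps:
x(J, y) = -26 (x(J, y) = -2*13 = -26)
(x(-17, G(-1, 3)) + n(7))/((-7 + M(5, -3)*(-9)) + 463) = (-26 + (6 - 1*7))/((-7 - 5*(-9)) + 463) = (-26 + (6 - 7))/((-7 + 45) + 463) = (-26 - 1)/(38 + 463) = -27/501 = -27*1/501 = -9/167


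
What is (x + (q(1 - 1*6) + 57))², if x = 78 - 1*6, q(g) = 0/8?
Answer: 16641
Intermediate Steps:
q(g) = 0 (q(g) = 0*(⅛) = 0)
x = 72 (x = 78 - 6 = 72)
(x + (q(1 - 1*6) + 57))² = (72 + (0 + 57))² = (72 + 57)² = 129² = 16641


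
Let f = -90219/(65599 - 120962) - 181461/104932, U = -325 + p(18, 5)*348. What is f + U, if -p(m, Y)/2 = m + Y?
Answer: -94884698076463/5809350316 ≈ -16333.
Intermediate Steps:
p(m, Y) = -2*Y - 2*m (p(m, Y) = -2*(m + Y) = -2*(Y + m) = -2*Y - 2*m)
U = -16333 (U = -325 + (-2*5 - 2*18)*348 = -325 + (-10 - 36)*348 = -325 - 46*348 = -325 - 16008 = -16333)
f = -579365235/5809350316 (f = -90219/(-55363) - 181461*1/104932 = -90219*(-1/55363) - 181461/104932 = 90219/55363 - 181461/104932 = -579365235/5809350316 ≈ -0.099730)
f + U = -579365235/5809350316 - 16333 = -94884698076463/5809350316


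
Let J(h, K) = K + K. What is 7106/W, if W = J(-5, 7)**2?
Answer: 3553/98 ≈ 36.255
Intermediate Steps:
J(h, K) = 2*K
W = 196 (W = (2*7)**2 = 14**2 = 196)
7106/W = 7106/196 = 7106*(1/196) = 3553/98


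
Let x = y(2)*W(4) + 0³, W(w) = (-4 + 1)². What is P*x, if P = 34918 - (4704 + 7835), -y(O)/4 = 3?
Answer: -2416932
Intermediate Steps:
y(O) = -12 (y(O) = -4*3 = -12)
W(w) = 9 (W(w) = (-3)² = 9)
x = -108 (x = -12*9 + 0³ = -108 + 0 = -108)
P = 22379 (P = 34918 - 1*12539 = 34918 - 12539 = 22379)
P*x = 22379*(-108) = -2416932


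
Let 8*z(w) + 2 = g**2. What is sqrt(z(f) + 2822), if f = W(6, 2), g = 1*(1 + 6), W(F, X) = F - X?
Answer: sqrt(45246)/4 ≈ 53.178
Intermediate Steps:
g = 7 (g = 1*7 = 7)
f = 4 (f = 6 - 1*2 = 6 - 2 = 4)
z(w) = 47/8 (z(w) = -1/4 + (1/8)*7**2 = -1/4 + (1/8)*49 = -1/4 + 49/8 = 47/8)
sqrt(z(f) + 2822) = sqrt(47/8 + 2822) = sqrt(22623/8) = sqrt(45246)/4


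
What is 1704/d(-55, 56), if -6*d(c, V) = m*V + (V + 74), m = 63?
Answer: -5112/1829 ≈ -2.7950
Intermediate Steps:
d(c, V) = -37/3 - 32*V/3 (d(c, V) = -(63*V + (V + 74))/6 = -(63*V + (74 + V))/6 = -(74 + 64*V)/6 = -37/3 - 32*V/3)
1704/d(-55, 56) = 1704/(-37/3 - 32/3*56) = 1704/(-37/3 - 1792/3) = 1704/(-1829/3) = 1704*(-3/1829) = -5112/1829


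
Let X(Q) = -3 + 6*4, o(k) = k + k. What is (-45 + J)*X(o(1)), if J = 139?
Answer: 1974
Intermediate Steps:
o(k) = 2*k
X(Q) = 21 (X(Q) = -3 + 24 = 21)
(-45 + J)*X(o(1)) = (-45 + 139)*21 = 94*21 = 1974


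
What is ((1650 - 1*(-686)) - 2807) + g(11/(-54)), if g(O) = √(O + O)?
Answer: -471 + I*√33/9 ≈ -471.0 + 0.63828*I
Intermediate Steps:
g(O) = √2*√O (g(O) = √(2*O) = √2*√O)
((1650 - 1*(-686)) - 2807) + g(11/(-54)) = ((1650 - 1*(-686)) - 2807) + √2*√(11/(-54)) = ((1650 + 686) - 2807) + √2*√(11*(-1/54)) = (2336 - 2807) + √2*√(-11/54) = -471 + √2*(I*√66/18) = -471 + I*√33/9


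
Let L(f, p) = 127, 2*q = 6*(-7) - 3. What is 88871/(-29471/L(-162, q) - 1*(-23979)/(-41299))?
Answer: -466125995483/1220168162 ≈ -382.02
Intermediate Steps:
q = -45/2 (q = (6*(-7) - 3)/2 = (-42 - 3)/2 = (½)*(-45) = -45/2 ≈ -22.500)
88871/(-29471/L(-162, q) - 1*(-23979)/(-41299)) = 88871/(-29471/127 - 1*(-23979)/(-41299)) = 88871/(-29471*1/127 + 23979*(-1/41299)) = 88871/(-29471/127 - 23979/41299) = 88871/(-1220168162/5244973) = 88871*(-5244973/1220168162) = -466125995483/1220168162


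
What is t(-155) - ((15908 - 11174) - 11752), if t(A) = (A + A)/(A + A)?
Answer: 7019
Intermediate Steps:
t(A) = 1 (t(A) = (2*A)/((2*A)) = (2*A)*(1/(2*A)) = 1)
t(-155) - ((15908 - 11174) - 11752) = 1 - ((15908 - 11174) - 11752) = 1 - (4734 - 11752) = 1 - 1*(-7018) = 1 + 7018 = 7019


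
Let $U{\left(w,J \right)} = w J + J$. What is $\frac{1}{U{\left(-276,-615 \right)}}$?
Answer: $\frac{1}{169125} \approx 5.9128 \cdot 10^{-6}$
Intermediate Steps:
$U{\left(w,J \right)} = J + J w$ ($U{\left(w,J \right)} = J w + J = J + J w$)
$\frac{1}{U{\left(-276,-615 \right)}} = \frac{1}{\left(-615\right) \left(1 - 276\right)} = \frac{1}{\left(-615\right) \left(-275\right)} = \frac{1}{169125}$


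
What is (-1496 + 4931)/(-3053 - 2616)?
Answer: -3435/5669 ≈ -0.60593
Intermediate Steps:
(-1496 + 4931)/(-3053 - 2616) = 3435/(-5669) = 3435*(-1/5669) = -3435/5669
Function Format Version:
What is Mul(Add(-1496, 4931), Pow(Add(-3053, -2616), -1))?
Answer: Rational(-3435, 5669) ≈ -0.60593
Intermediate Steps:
Mul(Add(-1496, 4931), Pow(Add(-3053, -2616), -1)) = Mul(3435, Pow(-5669, -1)) = Mul(3435, Rational(-1, 5669)) = Rational(-3435, 5669)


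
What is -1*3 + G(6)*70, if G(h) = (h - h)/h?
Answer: -3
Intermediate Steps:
G(h) = 0 (G(h) = 0/h = 0)
-1*3 + G(6)*70 = -1*3 + 0*70 = -3 + 0 = -3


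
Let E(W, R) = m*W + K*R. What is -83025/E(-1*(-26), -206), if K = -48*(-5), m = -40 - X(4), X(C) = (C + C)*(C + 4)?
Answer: 83025/52144 ≈ 1.5922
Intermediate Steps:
X(C) = 2*C*(4 + C) (X(C) = (2*C)*(4 + C) = 2*C*(4 + C))
m = -104 (m = -40 - 2*4*(4 + 4) = -40 - 2*4*8 = -40 - 1*64 = -40 - 64 = -104)
K = 240
E(W, R) = -104*W + 240*R
-83025/E(-1*(-26), -206) = -83025/(-(-104)*(-26) + 240*(-206)) = -83025/(-104*26 - 49440) = -83025/(-2704 - 49440) = -83025/(-52144) = -83025*(-1/52144) = 83025/52144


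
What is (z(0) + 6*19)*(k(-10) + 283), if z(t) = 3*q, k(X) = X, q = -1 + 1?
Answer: 31122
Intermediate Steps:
q = 0
z(t) = 0 (z(t) = 3*0 = 0)
(z(0) + 6*19)*(k(-10) + 283) = (0 + 6*19)*(-10 + 283) = (0 + 114)*273 = 114*273 = 31122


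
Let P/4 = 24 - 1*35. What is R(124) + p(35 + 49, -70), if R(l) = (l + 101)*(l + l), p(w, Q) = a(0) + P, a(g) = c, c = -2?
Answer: 55754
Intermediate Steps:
a(g) = -2
P = -44 (P = 4*(24 - 1*35) = 4*(24 - 35) = 4*(-11) = -44)
p(w, Q) = -46 (p(w, Q) = -2 - 44 = -46)
R(l) = 2*l*(101 + l) (R(l) = (101 + l)*(2*l) = 2*l*(101 + l))
R(124) + p(35 + 49, -70) = 2*124*(101 + 124) - 46 = 2*124*225 - 46 = 55800 - 46 = 55754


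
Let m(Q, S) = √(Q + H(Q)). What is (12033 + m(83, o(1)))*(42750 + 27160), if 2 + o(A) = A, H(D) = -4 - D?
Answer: 841227030 + 139820*I ≈ 8.4123e+8 + 1.3982e+5*I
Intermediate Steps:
o(A) = -2 + A
m(Q, S) = 2*I (m(Q, S) = √(Q + (-4 - Q)) = √(-4) = 2*I)
(12033 + m(83, o(1)))*(42750 + 27160) = (12033 + 2*I)*(42750 + 27160) = (12033 + 2*I)*69910 = 841227030 + 139820*I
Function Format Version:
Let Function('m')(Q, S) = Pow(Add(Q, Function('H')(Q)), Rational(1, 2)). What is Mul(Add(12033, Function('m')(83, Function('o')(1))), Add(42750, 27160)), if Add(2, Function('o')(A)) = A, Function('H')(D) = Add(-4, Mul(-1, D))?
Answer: Add(841227030, Mul(139820, I)) ≈ Add(8.4123e+8, Mul(1.3982e+5, I))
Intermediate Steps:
Function('o')(A) = Add(-2, A)
Function('m')(Q, S) = Mul(2, I) (Function('m')(Q, S) = Pow(Add(Q, Add(-4, Mul(-1, Q))), Rational(1, 2)) = Pow(-4, Rational(1, 2)) = Mul(2, I))
Mul(Add(12033, Function('m')(83, Function('o')(1))), Add(42750, 27160)) = Mul(Add(12033, Mul(2, I)), Add(42750, 27160)) = Mul(Add(12033, Mul(2, I)), 69910) = Add(841227030, Mul(139820, I))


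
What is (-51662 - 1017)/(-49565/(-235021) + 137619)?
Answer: -12380671259/32343404564 ≈ -0.38279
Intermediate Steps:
(-51662 - 1017)/(-49565/(-235021) + 137619) = -52679/(-49565*(-1/235021) + 137619) = -52679/(49565/235021 + 137619) = -52679/32343404564/235021 = -52679*235021/32343404564 = -12380671259/32343404564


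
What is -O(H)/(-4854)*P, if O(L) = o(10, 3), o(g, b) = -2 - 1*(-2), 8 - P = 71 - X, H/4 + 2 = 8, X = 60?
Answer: 0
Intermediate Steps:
H = 24 (H = -8 + 4*8 = -8 + 32 = 24)
P = -3 (P = 8 - (71 - 1*60) = 8 - (71 - 60) = 8 - 1*11 = 8 - 11 = -3)
o(g, b) = 0 (o(g, b) = -2 + 2 = 0)
O(L) = 0
-O(H)/(-4854)*P = -0/(-4854)*(-3) = -0*(-1/4854)*(-3) = -0*(-3) = -1*0 = 0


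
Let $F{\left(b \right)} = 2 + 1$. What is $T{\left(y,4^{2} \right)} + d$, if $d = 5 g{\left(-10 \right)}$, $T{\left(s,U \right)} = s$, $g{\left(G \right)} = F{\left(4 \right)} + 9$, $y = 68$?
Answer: $128$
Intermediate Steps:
$F{\left(b \right)} = 3$
$g{\left(G \right)} = 12$ ($g{\left(G \right)} = 3 + 9 = 12$)
$d = 60$ ($d = 5 \cdot 12 = 60$)
$T{\left(y,4^{2} \right)} + d = 68 + 60 = 128$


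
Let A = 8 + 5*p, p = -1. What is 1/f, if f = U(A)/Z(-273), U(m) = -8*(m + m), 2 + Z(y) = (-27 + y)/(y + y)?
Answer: 11/364 ≈ 0.030220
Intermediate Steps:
Z(y) = -2 + (-27 + y)/(2*y) (Z(y) = -2 + (-27 + y)/(y + y) = -2 + (-27 + y)/((2*y)) = -2 + (-27 + y)*(1/(2*y)) = -2 + (-27 + y)/(2*y))
A = 3 (A = 8 + 5*(-1) = 8 - 5 = 3)
U(m) = -16*m
f = 364/11 (f = (-16*3)/(((3/2)*(-9 - 1*(-273))/(-273))) = -48*(-182/(-9 + 273)) = -48/((3/2)*(-1/273)*264) = -48/(-132/91) = -48*(-91/132) = 364/11 ≈ 33.091)
1/f = 1/(364/11) = 11/364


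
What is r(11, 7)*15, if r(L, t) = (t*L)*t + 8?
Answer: 8205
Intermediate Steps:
r(L, t) = 8 + L*t² (r(L, t) = (L*t)*t + 8 = L*t² + 8 = 8 + L*t²)
r(11, 7)*15 = (8 + 11*7²)*15 = (8 + 11*49)*15 = (8 + 539)*15 = 547*15 = 8205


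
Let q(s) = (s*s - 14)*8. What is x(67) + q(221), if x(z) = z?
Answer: 390683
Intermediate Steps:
q(s) = -112 + 8*s² (q(s) = (s² - 14)*8 = (-14 + s²)*8 = -112 + 8*s²)
x(67) + q(221) = 67 + (-112 + 8*221²) = 67 + (-112 + 8*48841) = 67 + (-112 + 390728) = 67 + 390616 = 390683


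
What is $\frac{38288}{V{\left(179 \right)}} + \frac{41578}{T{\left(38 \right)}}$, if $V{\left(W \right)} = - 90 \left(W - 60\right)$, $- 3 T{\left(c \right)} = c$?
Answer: $- \frac{334339021}{101745} \approx -3286.0$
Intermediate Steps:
$T{\left(c \right)} = - \frac{c}{3}$
$V{\left(W \right)} = 5400 - 90 W$ ($V{\left(W \right)} = - 90 \left(-60 + W\right) = 5400 - 90 W$)
$\frac{38288}{V{\left(179 \right)}} + \frac{41578}{T{\left(38 \right)}} = \frac{38288}{5400 - 16110} + \frac{41578}{\left(- \frac{1}{3}\right) 38} = \frac{38288}{5400 - 16110} + \frac{41578}{- \frac{38}{3}} = \frac{38288}{-10710} + 41578 \left(- \frac{3}{38}\right) = 38288 \left(- \frac{1}{10710}\right) - \frac{62367}{19} = - \frac{19144}{5355} - \frac{62367}{19} = - \frac{334339021}{101745}$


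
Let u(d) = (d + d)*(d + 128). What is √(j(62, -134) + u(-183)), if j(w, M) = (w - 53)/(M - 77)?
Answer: √896205831/211 ≈ 141.88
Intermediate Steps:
u(d) = 2*d*(128 + d) (u(d) = (2*d)*(128 + d) = 2*d*(128 + d))
j(w, M) = (-53 + w)/(-77 + M)
√(j(62, -134) + u(-183)) = √((-53 + 62)/(-77 - 134) + 2*(-183)*(128 - 183)) = √(9/(-211) + 2*(-183)*(-55)) = √(-1/211*9 + 20130) = √(-9/211 + 20130) = √(4247421/211) = √896205831/211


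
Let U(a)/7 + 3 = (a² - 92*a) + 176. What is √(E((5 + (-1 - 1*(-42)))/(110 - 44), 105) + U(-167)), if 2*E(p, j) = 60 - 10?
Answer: √304007 ≈ 551.37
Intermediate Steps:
U(a) = 1211 - 644*a + 7*a² (U(a) = -21 + 7*((a² - 92*a) + 176) = -21 + 7*(176 + a² - 92*a) = -21 + (1232 - 644*a + 7*a²) = 1211 - 644*a + 7*a²)
E(p, j) = 25 (E(p, j) = (60 - 10)/2 = (½)*50 = 25)
√(E((5 + (-1 - 1*(-42)))/(110 - 44), 105) + U(-167)) = √(25 + (1211 - 644*(-167) + 7*(-167)²)) = √(25 + (1211 + 107548 + 7*27889)) = √(25 + (1211 + 107548 + 195223)) = √(25 + 303982) = √304007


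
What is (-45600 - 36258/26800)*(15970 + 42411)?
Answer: -35674184629149/13400 ≈ -2.6623e+9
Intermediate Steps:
(-45600 - 36258/26800)*(15970 + 42411) = (-45600 - 36258*1/26800)*58381 = (-45600 - 18129/13400)*58381 = -611058129/13400*58381 = -35674184629149/13400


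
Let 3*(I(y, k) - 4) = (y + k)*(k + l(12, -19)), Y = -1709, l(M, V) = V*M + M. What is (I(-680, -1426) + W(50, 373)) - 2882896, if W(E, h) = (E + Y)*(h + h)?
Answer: -2967822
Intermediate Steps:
l(M, V) = M + M*V (l(M, V) = M*V + M = M + M*V)
W(E, h) = 2*h*(-1709 + E) (W(E, h) = (E - 1709)*(h + h) = (-1709 + E)*(2*h) = 2*h*(-1709 + E))
I(y, k) = 4 + (-216 + k)*(k + y)/3 (I(y, k) = 4 + ((y + k)*(k + 12*(1 - 19)))/3 = 4 + ((k + y)*(k + 12*(-18)))/3 = 4 + ((k + y)*(k - 216))/3 = 4 + ((k + y)*(-216 + k))/3 = 4 + ((-216 + k)*(k + y))/3 = 4 + (-216 + k)*(k + y)/3)
(I(-680, -1426) + W(50, 373)) - 2882896 = ((4 - 72*(-1426) - 72*(-680) + (1/3)*(-1426)**2 + (1/3)*(-1426)*(-680)) + 2*373*(-1709 + 50)) - 2882896 = ((4 + 102672 + 48960 + (1/3)*2033476 + 969680/3) + 2*373*(-1659)) - 2882896 = ((4 + 102672 + 48960 + 2033476/3 + 969680/3) - 1237614) - 2882896 = (1152688 - 1237614) - 2882896 = -84926 - 2882896 = -2967822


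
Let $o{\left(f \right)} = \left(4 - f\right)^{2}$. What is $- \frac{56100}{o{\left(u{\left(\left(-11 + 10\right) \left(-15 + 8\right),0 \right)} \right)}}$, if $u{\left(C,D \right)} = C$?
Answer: $- \frac{18700}{3} \approx -6233.3$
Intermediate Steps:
$- \frac{56100}{o{\left(u{\left(\left(-11 + 10\right) \left(-15 + 8\right),0 \right)} \right)}} = - \frac{56100}{\left(-4 + \left(-11 + 10\right) \left(-15 + 8\right)\right)^{2}} = - \frac{56100}{\left(-4 - -7\right)^{2}} = - \frac{56100}{\left(-4 + 7\right)^{2}} = - \frac{56100}{3^{2}} = - \frac{56100}{9} = \left(-56100\right) \frac{1}{9} = - \frac{18700}{3}$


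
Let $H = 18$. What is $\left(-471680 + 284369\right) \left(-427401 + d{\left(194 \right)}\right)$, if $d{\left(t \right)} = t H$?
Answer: $79402818699$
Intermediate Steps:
$d{\left(t \right)} = 18 t$ ($d{\left(t \right)} = t 18 = 18 t$)
$\left(-471680 + 284369\right) \left(-427401 + d{\left(194 \right)}\right) = \left(-471680 + 284369\right) \left(-427401 + 18 \cdot 194\right) = - 187311 \left(-427401 + 3492\right) = \left(-187311\right) \left(-423909\right) = 79402818699$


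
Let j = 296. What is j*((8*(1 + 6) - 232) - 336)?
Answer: -151552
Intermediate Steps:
j*((8*(1 + 6) - 232) - 336) = 296*((8*(1 + 6) - 232) - 336) = 296*((8*7 - 232) - 336) = 296*((56 - 232) - 336) = 296*(-176 - 336) = 296*(-512) = -151552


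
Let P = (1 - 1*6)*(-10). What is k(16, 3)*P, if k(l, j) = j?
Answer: 150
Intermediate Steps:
P = 50 (P = (1 - 6)*(-10) = -5*(-10) = 50)
k(16, 3)*P = 3*50 = 150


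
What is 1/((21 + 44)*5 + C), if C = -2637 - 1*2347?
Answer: -1/4659 ≈ -0.00021464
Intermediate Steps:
C = -4984 (C = -2637 - 2347 = -4984)
1/((21 + 44)*5 + C) = 1/((21 + 44)*5 - 4984) = 1/(65*5 - 4984) = 1/(325 - 4984) = 1/(-4659) = -1/4659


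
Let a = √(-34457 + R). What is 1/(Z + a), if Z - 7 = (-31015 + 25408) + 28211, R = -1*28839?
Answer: 22611/511320617 - 8*I*√989/511320617 ≈ 4.4221e-5 - 4.9203e-7*I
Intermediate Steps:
R = -28839
a = 8*I*√989 (a = √(-34457 - 28839) = √(-63296) = 8*I*√989 ≈ 251.59*I)
Z = 22611 (Z = 7 + ((-31015 + 25408) + 28211) = 7 + (-5607 + 28211) = 7 + 22604 = 22611)
1/(Z + a) = 1/(22611 + 8*I*√989)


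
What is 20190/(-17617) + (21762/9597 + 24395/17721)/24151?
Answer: -27638643135774547/24119568718314993 ≈ -1.1459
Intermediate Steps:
20190/(-17617) + (21762/9597 + 24395/17721)/24151 = 20190*(-1/17617) + (21762*(1/9597) + 24395*(1/17721))*(1/24151) = -20190/17617 + (7254/3199 + 24395/17721)*(1/24151) = -20190/17617 + (206587739/56689479)*(1/24151) = -20190/17617 + 206587739/1369107607329 = -27638643135774547/24119568718314993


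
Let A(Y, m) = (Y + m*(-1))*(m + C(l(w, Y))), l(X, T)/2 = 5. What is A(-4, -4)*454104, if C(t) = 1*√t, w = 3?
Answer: 0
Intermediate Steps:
l(X, T) = 10 (l(X, T) = 2*5 = 10)
C(t) = √t
A(Y, m) = (Y - m)*(m + √10) (A(Y, m) = (Y + m*(-1))*(m + √10) = (Y - m)*(m + √10))
A(-4, -4)*454104 = (-1*(-4)² - 4*(-4) - 4*√10 - 1*(-4)*√10)*454104 = (-1*16 + 16 - 4*√10 + 4*√10)*454104 = (-16 + 16 - 4*√10 + 4*√10)*454104 = 0*454104 = 0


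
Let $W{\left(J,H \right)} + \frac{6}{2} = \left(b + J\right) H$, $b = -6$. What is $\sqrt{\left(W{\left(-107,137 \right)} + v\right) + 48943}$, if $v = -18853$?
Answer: $\sqrt{14606} \approx 120.86$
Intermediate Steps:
$W{\left(J,H \right)} = -3 + H \left(-6 + J\right)$ ($W{\left(J,H \right)} = -3 + \left(-6 + J\right) H = -3 + H \left(-6 + J\right)$)
$\sqrt{\left(W{\left(-107,137 \right)} + v\right) + 48943} = \sqrt{\left(\left(-3 - 822 + 137 \left(-107\right)\right) - 18853\right) + 48943} = \sqrt{\left(\left(-3 - 822 - 14659\right) - 18853\right) + 48943} = \sqrt{\left(-15484 - 18853\right) + 48943} = \sqrt{-34337 + 48943} = \sqrt{14606}$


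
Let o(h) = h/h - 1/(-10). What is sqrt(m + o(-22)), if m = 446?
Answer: sqrt(44710)/10 ≈ 21.145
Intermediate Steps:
o(h) = 11/10 (o(h) = 1 - 1*(-1/10) = 1 + 1/10 = 11/10)
sqrt(m + o(-22)) = sqrt(446 + 11/10) = sqrt(4471/10) = sqrt(44710)/10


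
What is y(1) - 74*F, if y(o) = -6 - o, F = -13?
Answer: 955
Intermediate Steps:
y(1) - 74*F = (-6 - 1*1) - 74*(-13) = (-6 - 1) + 962 = -7 + 962 = 955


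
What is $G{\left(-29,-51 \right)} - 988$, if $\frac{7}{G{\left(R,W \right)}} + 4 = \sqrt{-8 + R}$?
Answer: $- \frac{52392}{53} - \frac{7 i \sqrt{37}}{53} \approx -988.53 - 0.80338 i$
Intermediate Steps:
$G{\left(R,W \right)} = \frac{7}{-4 + \sqrt{-8 + R}}$
$G{\left(-29,-51 \right)} - 988 = \frac{7}{-4 + \sqrt{-8 - 29}} - 988 = \frac{7}{-4 + \sqrt{-37}} - 988 = \frac{7}{-4 + i \sqrt{37}} - 988 = -988 + \frac{7}{-4 + i \sqrt{37}}$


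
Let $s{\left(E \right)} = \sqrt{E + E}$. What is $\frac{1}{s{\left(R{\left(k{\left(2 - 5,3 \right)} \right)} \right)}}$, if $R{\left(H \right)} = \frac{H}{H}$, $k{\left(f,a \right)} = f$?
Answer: $\frac{\sqrt{2}}{2} \approx 0.70711$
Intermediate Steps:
$R{\left(H \right)} = 1$
$s{\left(E \right)} = \sqrt{2} \sqrt{E}$ ($s{\left(E \right)} = \sqrt{2 E} = \sqrt{2} \sqrt{E}$)
$\frac{1}{s{\left(R{\left(k{\left(2 - 5,3 \right)} \right)} \right)}} = \frac{1}{\sqrt{2} \sqrt{1}} = \frac{1}{\sqrt{2} \cdot 1} = \frac{1}{\sqrt{2}} = \frac{\sqrt{2}}{2}$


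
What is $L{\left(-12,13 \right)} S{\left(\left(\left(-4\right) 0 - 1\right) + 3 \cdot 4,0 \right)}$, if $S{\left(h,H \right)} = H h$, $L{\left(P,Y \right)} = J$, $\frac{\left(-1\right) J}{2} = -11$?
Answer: $0$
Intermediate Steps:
$J = 22$ ($J = \left(-2\right) \left(-11\right) = 22$)
$L{\left(P,Y \right)} = 22$
$L{\left(-12,13 \right)} S{\left(\left(\left(-4\right) 0 - 1\right) + 3 \cdot 4,0 \right)} = 22 \cdot 0 \left(\left(\left(-4\right) 0 - 1\right) + 3 \cdot 4\right) = 22 \cdot 0 \left(\left(0 - 1\right) + 12\right) = 22 \cdot 0 \left(-1 + 12\right) = 22 \cdot 0 \cdot 11 = 22 \cdot 0 = 0$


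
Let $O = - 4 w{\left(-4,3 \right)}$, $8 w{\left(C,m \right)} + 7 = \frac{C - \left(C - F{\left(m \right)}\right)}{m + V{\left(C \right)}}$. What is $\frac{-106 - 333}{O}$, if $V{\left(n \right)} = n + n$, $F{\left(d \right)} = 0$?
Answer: $- \frac{878}{7} \approx -125.43$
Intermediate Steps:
$V{\left(n \right)} = 2 n$
$w{\left(C,m \right)} = - \frac{7}{8}$ ($w{\left(C,m \right)} = - \frac{7}{8} + \frac{\left(C + \left(0 - C\right)\right) \frac{1}{m + 2 C}}{8} = - \frac{7}{8} + \frac{\left(C - C\right) \frac{1}{m + 2 C}}{8} = - \frac{7}{8} + \frac{0 \frac{1}{m + 2 C}}{8} = - \frac{7}{8} + \frac{1}{8} \cdot 0 = - \frac{7}{8} + 0 = - \frac{7}{8}$)
$O = \frac{7}{2}$ ($O = \left(-4\right) \left(- \frac{7}{8}\right) = \frac{7}{2} \approx 3.5$)
$\frac{-106 - 333}{O} = \frac{-106 - 333}{\frac{7}{2}} = \left(-439\right) \frac{2}{7} = - \frac{878}{7}$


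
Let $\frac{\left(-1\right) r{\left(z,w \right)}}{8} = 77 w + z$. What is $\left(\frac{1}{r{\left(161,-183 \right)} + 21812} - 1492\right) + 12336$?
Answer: $\frac{1444984689}{133252} \approx 10844.0$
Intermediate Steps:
$r{\left(z,w \right)} = - 616 w - 8 z$ ($r{\left(z,w \right)} = - 8 \left(77 w + z\right) = - 8 \left(z + 77 w\right) = - 616 w - 8 z$)
$\left(\frac{1}{r{\left(161,-183 \right)} + 21812} - 1492\right) + 12336 = \left(\frac{1}{\left(\left(-616\right) \left(-183\right) - 1288\right) + 21812} - 1492\right) + 12336 = \left(\frac{1}{\left(112728 - 1288\right) + 21812} - 1492\right) + 12336 = \left(\frac{1}{111440 + 21812} - 1492\right) + 12336 = \left(\frac{1}{133252} - 1492\right) + 12336 = - \frac{198811983}{133252} + 12336 = \frac{1444984689}{133252}$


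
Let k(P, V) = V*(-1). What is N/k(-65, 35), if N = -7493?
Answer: 7493/35 ≈ 214.09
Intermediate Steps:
k(P, V) = -V
N/k(-65, 35) = -7493/((-1*35)) = -7493/(-35) = -7493*(-1/35) = 7493/35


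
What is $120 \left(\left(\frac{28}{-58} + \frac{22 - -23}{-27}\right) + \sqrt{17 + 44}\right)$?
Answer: $- \frac{7480}{29} + 120 \sqrt{61} \approx 679.3$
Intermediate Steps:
$120 \left(\left(\frac{28}{-58} + \frac{22 - -23}{-27}\right) + \sqrt{17 + 44}\right) = 120 \left(\left(28 \left(- \frac{1}{58}\right) + \left(22 + 23\right) \left(- \frac{1}{27}\right)\right) + \sqrt{61}\right) = 120 \left(\left(- \frac{14}{29} + 45 \left(- \frac{1}{27}\right)\right) + \sqrt{61}\right) = 120 \left(\left(- \frac{14}{29} - \frac{5}{3}\right) + \sqrt{61}\right) = 120 \left(- \frac{187}{87} + \sqrt{61}\right) = - \frac{7480}{29} + 120 \sqrt{61}$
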